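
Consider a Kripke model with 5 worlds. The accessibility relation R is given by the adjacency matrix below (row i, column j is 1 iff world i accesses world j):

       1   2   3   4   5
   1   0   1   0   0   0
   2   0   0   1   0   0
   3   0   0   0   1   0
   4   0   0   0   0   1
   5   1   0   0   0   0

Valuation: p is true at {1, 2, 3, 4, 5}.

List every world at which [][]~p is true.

∅

1: successors {2}; []~p there: 2:F. ✗
2: successors {3}; []~p there: 3:F. ✗
3: successors {4}; []~p there: 4:F. ✗
4: successors {5}; []~p there: 5:F. ✗
5: successors {1}; []~p there: 1:F. ✗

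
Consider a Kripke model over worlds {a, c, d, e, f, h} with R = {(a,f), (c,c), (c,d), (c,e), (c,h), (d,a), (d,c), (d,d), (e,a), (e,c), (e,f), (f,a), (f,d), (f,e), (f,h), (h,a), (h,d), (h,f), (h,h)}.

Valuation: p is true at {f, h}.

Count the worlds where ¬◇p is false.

a: ◇p is T. ✗
c: ◇p is T. ✗
d: ◇p is F. ✓
e: ◇p is T. ✗
f: ◇p is T. ✗
h: ◇p is T. ✗
Satisfying worlds: {d}.
So ¬◇p fails at the other 5 worlds.

5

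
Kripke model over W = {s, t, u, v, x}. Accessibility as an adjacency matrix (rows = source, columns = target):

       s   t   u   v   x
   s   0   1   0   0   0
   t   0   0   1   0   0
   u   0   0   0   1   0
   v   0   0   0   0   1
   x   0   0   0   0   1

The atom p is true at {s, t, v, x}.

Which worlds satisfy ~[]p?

{t}

s: []p is T. ✗
t: []p is F. ✓
u: []p is T. ✗
v: []p is T. ✗
x: []p is T. ✗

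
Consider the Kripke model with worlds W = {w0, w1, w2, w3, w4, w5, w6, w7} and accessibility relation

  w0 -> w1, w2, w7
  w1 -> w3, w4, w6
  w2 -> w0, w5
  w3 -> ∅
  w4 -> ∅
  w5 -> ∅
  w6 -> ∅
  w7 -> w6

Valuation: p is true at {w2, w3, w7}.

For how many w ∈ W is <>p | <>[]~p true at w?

w0: <>p is T, <>[]~p is T. ✓
w1: <>p is T, <>[]~p is T. ✓
w2: <>p is F, <>[]~p is T. ✓
w3: <>p is F, <>[]~p is F. ✗
w4: <>p is F, <>[]~p is F. ✗
w5: <>p is F, <>[]~p is F. ✗
w6: <>p is F, <>[]~p is F. ✗
w7: <>p is F, <>[]~p is T. ✓
Satisfying worlds: {w0, w1, w2, w7}.

4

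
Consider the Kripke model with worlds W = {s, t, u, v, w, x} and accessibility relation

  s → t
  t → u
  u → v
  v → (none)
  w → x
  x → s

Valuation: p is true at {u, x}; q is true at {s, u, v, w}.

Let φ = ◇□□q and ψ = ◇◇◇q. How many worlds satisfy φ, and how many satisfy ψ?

4 and 2

For ◇□□q:
s: successors {t}; □□q there: t:T. ✓
t: successors {u}; □□q there: u:T. ✓
u: successors {v}; □□q there: v:T. ✓
v: no successors, so ◇□□q fails. ✗
w: successors {x}; □□q there: x:F. ✗
x: successors {s}; □□q there: s:T. ✓
— 4 worlds.
For ◇◇◇q:
s: successors {t}; ◇◇q there: t:T. ✓
t: successors {u}; ◇◇q there: u:F. ✗
u: successors {v}; ◇◇q there: v:F. ✗
v: no successors, so ◇◇◇q fails. ✗
w: successors {x}; ◇◇q there: x:F. ✗
x: successors {s}; ◇◇q there: s:T. ✓
— 2 worlds.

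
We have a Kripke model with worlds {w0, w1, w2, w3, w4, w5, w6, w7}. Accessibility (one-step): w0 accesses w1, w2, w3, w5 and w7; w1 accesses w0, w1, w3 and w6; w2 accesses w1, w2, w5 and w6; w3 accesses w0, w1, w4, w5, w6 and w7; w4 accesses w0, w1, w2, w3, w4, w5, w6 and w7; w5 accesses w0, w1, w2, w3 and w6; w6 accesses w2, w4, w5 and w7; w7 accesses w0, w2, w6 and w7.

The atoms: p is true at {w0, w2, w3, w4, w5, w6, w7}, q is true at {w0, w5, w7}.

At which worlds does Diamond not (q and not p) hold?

{w0, w1, w2, w3, w4, w5, w6, w7}

w0: successors {w1, w2, w3, w5, w7}; not (q and not p) there: w1:T, w2:T, w3:T, w5:T, w7:T. ✓
w1: successors {w0, w1, w3, w6}; not (q and not p) there: w0:T, w1:T, w3:T, w6:T. ✓
w2: successors {w1, w2, w5, w6}; not (q and not p) there: w1:T, w2:T, w5:T, w6:T. ✓
w3: successors {w0, w1, w4, w5, w6, w7}; not (q and not p) there: w0:T, w1:T, w4:T, w5:T, w6:T, w7:T. ✓
w4: successors {w0, w1, w2, w3, w4, w5, w6, w7}; not (q and not p) there: w0:T, w1:T, w2:T, w3:T, w4:T, w5:T, w6:T, w7:T. ✓
w5: successors {w0, w1, w2, w3, w6}; not (q and not p) there: w0:T, w1:T, w2:T, w3:T, w6:T. ✓
w6: successors {w2, w4, w5, w7}; not (q and not p) there: w2:T, w4:T, w5:T, w7:T. ✓
w7: successors {w0, w2, w6, w7}; not (q and not p) there: w0:T, w2:T, w6:T, w7:T. ✓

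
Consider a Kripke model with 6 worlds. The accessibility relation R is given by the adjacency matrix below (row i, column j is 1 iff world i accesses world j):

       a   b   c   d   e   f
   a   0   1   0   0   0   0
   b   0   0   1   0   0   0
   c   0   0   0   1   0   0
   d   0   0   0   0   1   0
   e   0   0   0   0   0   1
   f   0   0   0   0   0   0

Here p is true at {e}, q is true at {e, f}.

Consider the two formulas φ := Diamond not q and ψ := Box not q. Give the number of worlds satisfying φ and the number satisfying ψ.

3 and 4

For Diamond not q:
a: successors {b}; not q there: b:T. ✓
b: successors {c}; not q there: c:T. ✓
c: successors {d}; not q there: d:T. ✓
d: successors {e}; not q there: e:F. ✗
e: successors {f}; not q there: f:F. ✗
f: no successors, so Diamond not q fails. ✗
— 3 worlds.
For Box not q:
a: successors {b}; not q there: b:T. ✓
b: successors {c}; not q there: c:T. ✓
c: successors {d}; not q there: d:T. ✓
d: successors {e}; not q there: e:F. ✗
e: successors {f}; not q there: f:F. ✗
f: no successors, so Box not q holds vacuously. ✓
— 4 worlds.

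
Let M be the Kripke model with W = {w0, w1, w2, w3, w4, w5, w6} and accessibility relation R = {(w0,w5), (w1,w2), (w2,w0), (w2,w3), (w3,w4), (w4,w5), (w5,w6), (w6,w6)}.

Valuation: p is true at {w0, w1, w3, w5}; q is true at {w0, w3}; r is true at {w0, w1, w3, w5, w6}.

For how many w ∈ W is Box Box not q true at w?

w0: successors {w5}; Box not q there: w5:T. ✓
w1: successors {w2}; Box not q there: w2:F. ✗
w2: successors {w0, w3}; Box not q there: w0:T, w3:T. ✓
w3: successors {w4}; Box not q there: w4:T. ✓
w4: successors {w5}; Box not q there: w5:T. ✓
w5: successors {w6}; Box not q there: w6:T. ✓
w6: successors {w6}; Box not q there: w6:T. ✓
Satisfying worlds: {w0, w2, w3, w4, w5, w6}.

6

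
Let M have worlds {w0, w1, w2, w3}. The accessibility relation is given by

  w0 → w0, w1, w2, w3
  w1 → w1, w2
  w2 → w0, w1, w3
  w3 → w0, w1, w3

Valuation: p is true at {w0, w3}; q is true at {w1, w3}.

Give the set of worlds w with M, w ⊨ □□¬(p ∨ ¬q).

w0: successors {w0, w1, w2, w3}; □¬(p ∨ ¬q) there: w0:F, w1:F, w2:F, w3:F. ✗
w1: successors {w1, w2}; □¬(p ∨ ¬q) there: w1:F, w2:F. ✗
w2: successors {w0, w1, w3}; □¬(p ∨ ¬q) there: w0:F, w1:F, w3:F. ✗
w3: successors {w0, w1, w3}; □¬(p ∨ ¬q) there: w0:F, w1:F, w3:F. ✗

∅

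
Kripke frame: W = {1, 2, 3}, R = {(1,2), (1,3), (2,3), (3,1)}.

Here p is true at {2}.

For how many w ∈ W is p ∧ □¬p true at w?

1: p is F, □¬p is F. ✗
2: p is T, □¬p is T. ✓
3: p is F, □¬p is T. ✗
Satisfying worlds: {2}.

1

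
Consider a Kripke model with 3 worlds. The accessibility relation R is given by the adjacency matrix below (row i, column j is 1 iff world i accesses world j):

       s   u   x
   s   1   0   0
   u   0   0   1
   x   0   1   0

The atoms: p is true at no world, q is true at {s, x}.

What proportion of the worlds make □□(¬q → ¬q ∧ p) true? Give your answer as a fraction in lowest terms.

2/3

s: successors {s}; □(¬q → ¬q ∧ p) there: s:T. ✓
u: successors {x}; □(¬q → ¬q ∧ p) there: x:F. ✗
x: successors {u}; □(¬q → ¬q ∧ p) there: u:T. ✓
That's 2 of 3 worlds, so 2/3.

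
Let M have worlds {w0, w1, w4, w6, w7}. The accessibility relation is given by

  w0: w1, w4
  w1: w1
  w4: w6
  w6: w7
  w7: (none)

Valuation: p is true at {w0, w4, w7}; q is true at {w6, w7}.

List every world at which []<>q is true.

w0: successors {w1, w4}; <>q there: w1:F, w4:T. ✗
w1: successors {w1}; <>q there: w1:F. ✗
w4: successors {w6}; <>q there: w6:T. ✓
w6: successors {w7}; <>q there: w7:F. ✗
w7: no successors, so []<>q holds vacuously. ✓

{w4, w7}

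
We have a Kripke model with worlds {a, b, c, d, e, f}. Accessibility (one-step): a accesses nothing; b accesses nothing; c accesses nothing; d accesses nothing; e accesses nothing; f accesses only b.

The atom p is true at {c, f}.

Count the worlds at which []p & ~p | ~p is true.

4

a: []p & ~p is T, ~p is T. ✓
b: []p & ~p is T, ~p is T. ✓
c: []p & ~p is F, ~p is F. ✗
d: []p & ~p is T, ~p is T. ✓
e: []p & ~p is T, ~p is T. ✓
f: []p & ~p is F, ~p is F. ✗
Satisfying worlds: {a, b, d, e}.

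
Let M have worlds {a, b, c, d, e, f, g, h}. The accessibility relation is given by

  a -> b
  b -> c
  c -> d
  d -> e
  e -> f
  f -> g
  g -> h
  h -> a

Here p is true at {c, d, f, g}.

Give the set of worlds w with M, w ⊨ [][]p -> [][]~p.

a: [][]p is T, [][]~p is F. ✗
b: [][]p is T, [][]~p is F. ✗
c: [][]p is F, [][]~p is T. ✓
d: [][]p is T, [][]~p is F. ✗
e: [][]p is T, [][]~p is F. ✗
f: [][]p is F, [][]~p is T. ✓
g: [][]p is F, [][]~p is T. ✓
h: [][]p is F, [][]~p is T. ✓

{c, f, g, h}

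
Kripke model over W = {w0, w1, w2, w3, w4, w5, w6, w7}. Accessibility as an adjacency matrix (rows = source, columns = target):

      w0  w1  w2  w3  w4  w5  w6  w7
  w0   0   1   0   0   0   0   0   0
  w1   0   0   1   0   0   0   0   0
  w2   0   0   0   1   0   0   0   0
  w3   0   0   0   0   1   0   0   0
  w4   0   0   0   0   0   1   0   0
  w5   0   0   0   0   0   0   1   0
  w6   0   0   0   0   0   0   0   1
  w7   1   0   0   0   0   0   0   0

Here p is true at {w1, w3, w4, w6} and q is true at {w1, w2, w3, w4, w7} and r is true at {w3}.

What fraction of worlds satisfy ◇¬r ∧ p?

1/2

w0: ◇¬r is T, p is F. ✗
w1: ◇¬r is T, p is T. ✓
w2: ◇¬r is F, p is F. ✗
w3: ◇¬r is T, p is T. ✓
w4: ◇¬r is T, p is T. ✓
w5: ◇¬r is T, p is F. ✗
w6: ◇¬r is T, p is T. ✓
w7: ◇¬r is T, p is F. ✗
That's 4 of 8 worlds, so 4/8 = 1/2.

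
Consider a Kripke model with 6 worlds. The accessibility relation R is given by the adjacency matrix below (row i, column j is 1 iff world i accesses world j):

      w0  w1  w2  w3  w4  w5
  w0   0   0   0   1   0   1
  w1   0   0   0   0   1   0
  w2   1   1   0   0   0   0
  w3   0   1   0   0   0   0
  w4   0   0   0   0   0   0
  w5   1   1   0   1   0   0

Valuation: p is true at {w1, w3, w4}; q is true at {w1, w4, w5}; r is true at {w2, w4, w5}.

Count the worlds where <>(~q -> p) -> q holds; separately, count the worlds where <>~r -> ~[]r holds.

For <>(~q -> p) -> q:
w0: <>(~q -> p) is T, q is F. ✗
w1: <>(~q -> p) is T, q is T. ✓
w2: <>(~q -> p) is T, q is F. ✗
w3: <>(~q -> p) is T, q is F. ✗
w4: <>(~q -> p) is F, q is T. ✓
w5: <>(~q -> p) is T, q is T. ✓
— 3 worlds.
For <>~r -> ~[]r:
w0: <>~r is T, ~[]r is T. ✓
w1: <>~r is F, ~[]r is F. ✓
w2: <>~r is T, ~[]r is T. ✓
w3: <>~r is T, ~[]r is T. ✓
w4: <>~r is F, ~[]r is F. ✓
w5: <>~r is T, ~[]r is T. ✓
— 6 worlds.

3 and 6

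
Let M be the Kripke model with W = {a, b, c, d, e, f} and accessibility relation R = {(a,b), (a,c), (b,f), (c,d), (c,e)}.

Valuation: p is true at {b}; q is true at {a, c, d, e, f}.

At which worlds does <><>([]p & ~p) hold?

{a}

a: successors {b, c}; <>([]p & ~p) there: b:T, c:T. ✓
b: successors {f}; <>([]p & ~p) there: f:F. ✗
c: successors {d, e}; <>([]p & ~p) there: d:F, e:F. ✗
d: no successors, so <><>([]p & ~p) fails. ✗
e: no successors, so <><>([]p & ~p) fails. ✗
f: no successors, so <><>([]p & ~p) fails. ✗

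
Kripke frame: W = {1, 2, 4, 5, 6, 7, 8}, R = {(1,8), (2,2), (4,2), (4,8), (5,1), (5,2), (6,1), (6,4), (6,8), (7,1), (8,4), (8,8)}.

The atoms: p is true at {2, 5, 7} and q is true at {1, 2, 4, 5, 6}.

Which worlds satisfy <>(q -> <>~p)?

{1, 4, 5, 6, 7, 8}

1: successors {8}; q -> <>~p there: 8:T. ✓
2: successors {2}; q -> <>~p there: 2:F. ✗
4: successors {2, 8}; q -> <>~p there: 2:F, 8:T. ✓
5: successors {1, 2}; q -> <>~p there: 1:T, 2:F. ✓
6: successors {1, 4, 8}; q -> <>~p there: 1:T, 4:T, 8:T. ✓
7: successors {1}; q -> <>~p there: 1:T. ✓
8: successors {4, 8}; q -> <>~p there: 4:T, 8:T. ✓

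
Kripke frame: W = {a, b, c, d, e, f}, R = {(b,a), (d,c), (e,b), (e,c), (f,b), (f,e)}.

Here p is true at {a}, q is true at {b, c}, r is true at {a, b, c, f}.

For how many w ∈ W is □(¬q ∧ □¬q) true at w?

3

a: no successors, so □(¬q ∧ □¬q) holds vacuously. ✓
b: successors {a}; ¬q ∧ □¬q there: a:T. ✓
c: no successors, so □(¬q ∧ □¬q) holds vacuously. ✓
d: successors {c}; ¬q ∧ □¬q there: c:F. ✗
e: successors {b, c}; ¬q ∧ □¬q there: b:F, c:F. ✗
f: successors {b, e}; ¬q ∧ □¬q there: b:F, e:F. ✗
Satisfying worlds: {a, b, c}.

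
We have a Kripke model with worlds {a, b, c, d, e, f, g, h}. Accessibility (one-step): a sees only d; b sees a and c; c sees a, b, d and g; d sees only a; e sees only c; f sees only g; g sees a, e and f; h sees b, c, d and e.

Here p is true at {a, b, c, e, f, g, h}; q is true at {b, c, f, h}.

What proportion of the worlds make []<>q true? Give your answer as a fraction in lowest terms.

1/4

a: successors {d}; <>q there: d:F. ✗
b: successors {a, c}; <>q there: a:F, c:T. ✗
c: successors {a, b, d, g}; <>q there: a:F, b:T, d:F, g:T. ✗
d: successors {a}; <>q there: a:F. ✗
e: successors {c}; <>q there: c:T. ✓
f: successors {g}; <>q there: g:T. ✓
g: successors {a, e, f}; <>q there: a:F, e:T, f:F. ✗
h: successors {b, c, d, e}; <>q there: b:T, c:T, d:F, e:T. ✗
That's 2 of 8 worlds, so 2/8 = 1/4.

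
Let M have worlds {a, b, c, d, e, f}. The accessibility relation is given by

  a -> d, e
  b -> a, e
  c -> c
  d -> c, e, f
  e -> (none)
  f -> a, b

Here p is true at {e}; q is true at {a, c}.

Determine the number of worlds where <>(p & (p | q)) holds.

a: successors {d, e}; p & (p | q) there: d:F, e:T. ✓
b: successors {a, e}; p & (p | q) there: a:F, e:T. ✓
c: successors {c}; p & (p | q) there: c:F. ✗
d: successors {c, e, f}; p & (p | q) there: c:F, e:T, f:F. ✓
e: no successors, so <>(p & (p | q)) fails. ✗
f: successors {a, b}; p & (p | q) there: a:F, b:F. ✗
Satisfying worlds: {a, b, d}.

3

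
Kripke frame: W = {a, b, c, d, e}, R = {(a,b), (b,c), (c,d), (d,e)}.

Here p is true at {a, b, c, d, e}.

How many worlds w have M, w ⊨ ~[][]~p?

a: [][]~p is F. ✓
b: [][]~p is F. ✓
c: [][]~p is F. ✓
d: [][]~p is T. ✗
e: [][]~p is T. ✗
Satisfying worlds: {a, b, c}.

3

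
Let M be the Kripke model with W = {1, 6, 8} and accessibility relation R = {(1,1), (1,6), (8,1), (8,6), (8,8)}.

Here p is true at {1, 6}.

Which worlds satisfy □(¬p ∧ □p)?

{6}

1: successors {1, 6}; ¬p ∧ □p there: 1:F, 6:F. ✗
6: no successors, so □(¬p ∧ □p) holds vacuously. ✓
8: successors {1, 6, 8}; ¬p ∧ □p there: 1:F, 6:F, 8:F. ✗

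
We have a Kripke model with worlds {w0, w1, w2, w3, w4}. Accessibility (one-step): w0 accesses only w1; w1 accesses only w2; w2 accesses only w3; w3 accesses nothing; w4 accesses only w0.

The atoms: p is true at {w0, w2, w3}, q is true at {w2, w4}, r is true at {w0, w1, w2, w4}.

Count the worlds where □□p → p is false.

1

w0: □□p is T, p is T. ✓
w1: □□p is T, p is F. ✗
w2: □□p is T, p is T. ✓
w3: □□p is T, p is T. ✓
w4: □□p is F, p is F. ✓
Satisfying worlds: {w0, w2, w3, w4}.
So □□p → p fails at the other 1 world.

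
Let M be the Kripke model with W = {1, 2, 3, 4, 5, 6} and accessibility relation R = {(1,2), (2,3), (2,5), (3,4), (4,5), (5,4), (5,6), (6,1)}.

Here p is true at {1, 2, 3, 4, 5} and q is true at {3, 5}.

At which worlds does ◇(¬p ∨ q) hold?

{2, 4, 5}

1: successors {2}; ¬p ∨ q there: 2:F. ✗
2: successors {3, 5}; ¬p ∨ q there: 3:T, 5:T. ✓
3: successors {4}; ¬p ∨ q there: 4:F. ✗
4: successors {5}; ¬p ∨ q there: 5:T. ✓
5: successors {4, 6}; ¬p ∨ q there: 4:F, 6:T. ✓
6: successors {1}; ¬p ∨ q there: 1:F. ✗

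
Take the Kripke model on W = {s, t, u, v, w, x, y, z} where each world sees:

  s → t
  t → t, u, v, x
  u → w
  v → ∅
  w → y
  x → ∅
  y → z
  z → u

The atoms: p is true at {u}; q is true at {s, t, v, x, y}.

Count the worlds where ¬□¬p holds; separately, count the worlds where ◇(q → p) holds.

For ¬□¬p:
s: □¬p is T. ✗
t: □¬p is F. ✓
u: □¬p is T. ✗
v: □¬p is T. ✗
w: □¬p is T. ✗
x: □¬p is T. ✗
y: □¬p is T. ✗
z: □¬p is F. ✓
— 2 worlds.
For ◇(q → p):
s: successors {t}; q → p there: t:F. ✗
t: successors {t, u, v, x}; q → p there: t:F, u:T, v:F, x:F. ✓
u: successors {w}; q → p there: w:T. ✓
v: no successors, so ◇(q → p) fails. ✗
w: successors {y}; q → p there: y:F. ✗
x: no successors, so ◇(q → p) fails. ✗
y: successors {z}; q → p there: z:T. ✓
z: successors {u}; q → p there: u:T. ✓
— 4 worlds.

2 and 4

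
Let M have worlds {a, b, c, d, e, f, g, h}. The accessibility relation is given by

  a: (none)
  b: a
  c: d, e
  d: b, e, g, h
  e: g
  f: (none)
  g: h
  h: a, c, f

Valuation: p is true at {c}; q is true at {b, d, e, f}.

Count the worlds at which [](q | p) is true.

3

a: no successors, so [](q | p) holds vacuously. ✓
b: successors {a}; q | p there: a:F. ✗
c: successors {d, e}; q | p there: d:T, e:T. ✓
d: successors {b, e, g, h}; q | p there: b:T, e:T, g:F, h:F. ✗
e: successors {g}; q | p there: g:F. ✗
f: no successors, so [](q | p) holds vacuously. ✓
g: successors {h}; q | p there: h:F. ✗
h: successors {a, c, f}; q | p there: a:F, c:T, f:T. ✗
Satisfying worlds: {a, c, f}.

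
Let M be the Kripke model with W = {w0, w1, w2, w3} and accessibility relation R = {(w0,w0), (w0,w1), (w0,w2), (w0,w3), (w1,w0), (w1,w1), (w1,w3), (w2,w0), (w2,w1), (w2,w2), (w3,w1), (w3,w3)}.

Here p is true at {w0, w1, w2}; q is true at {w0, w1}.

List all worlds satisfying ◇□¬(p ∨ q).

w0: successors {w0, w1, w2, w3}; □¬(p ∨ q) there: w0:F, w1:F, w2:F, w3:F. ✗
w1: successors {w0, w1, w3}; □¬(p ∨ q) there: w0:F, w1:F, w3:F. ✗
w2: successors {w0, w1, w2}; □¬(p ∨ q) there: w0:F, w1:F, w2:F. ✗
w3: successors {w1, w3}; □¬(p ∨ q) there: w1:F, w3:F. ✗

∅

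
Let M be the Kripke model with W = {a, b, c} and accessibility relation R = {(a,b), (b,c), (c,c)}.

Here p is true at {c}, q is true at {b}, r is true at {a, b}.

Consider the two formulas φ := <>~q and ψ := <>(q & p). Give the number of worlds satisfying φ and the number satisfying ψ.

For <>~q:
a: successors {b}; ~q there: b:F. ✗
b: successors {c}; ~q there: c:T. ✓
c: successors {c}; ~q there: c:T. ✓
— 2 worlds.
For <>(q & p):
a: successors {b}; q & p there: b:F. ✗
b: successors {c}; q & p there: c:F. ✗
c: successors {c}; q & p there: c:F. ✗
— 0 worlds.

2 and 0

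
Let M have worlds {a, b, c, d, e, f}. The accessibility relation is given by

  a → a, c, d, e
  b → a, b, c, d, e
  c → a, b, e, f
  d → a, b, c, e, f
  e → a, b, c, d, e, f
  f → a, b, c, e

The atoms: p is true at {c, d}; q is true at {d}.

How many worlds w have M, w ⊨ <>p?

a: successors {a, c, d, e}; p there: a:F, c:T, d:T, e:F. ✓
b: successors {a, b, c, d, e}; p there: a:F, b:F, c:T, d:T, e:F. ✓
c: successors {a, b, e, f}; p there: a:F, b:F, e:F, f:F. ✗
d: successors {a, b, c, e, f}; p there: a:F, b:F, c:T, e:F, f:F. ✓
e: successors {a, b, c, d, e, f}; p there: a:F, b:F, c:T, d:T, e:F, f:F. ✓
f: successors {a, b, c, e}; p there: a:F, b:F, c:T, e:F. ✓
Satisfying worlds: {a, b, d, e, f}.

5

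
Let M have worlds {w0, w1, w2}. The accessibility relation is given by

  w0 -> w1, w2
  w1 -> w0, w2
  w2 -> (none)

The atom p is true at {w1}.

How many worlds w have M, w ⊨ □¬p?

w0: successors {w1, w2}; ¬p there: w1:F, w2:T. ✗
w1: successors {w0, w2}; ¬p there: w0:T, w2:T. ✓
w2: no successors, so □¬p holds vacuously. ✓
Satisfying worlds: {w1, w2}.

2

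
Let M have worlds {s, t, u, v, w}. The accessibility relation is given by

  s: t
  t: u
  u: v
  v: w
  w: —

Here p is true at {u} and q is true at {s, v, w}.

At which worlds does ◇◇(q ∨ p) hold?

s: successors {t}; ◇(q ∨ p) there: t:T. ✓
t: successors {u}; ◇(q ∨ p) there: u:T. ✓
u: successors {v}; ◇(q ∨ p) there: v:T. ✓
v: successors {w}; ◇(q ∨ p) there: w:F. ✗
w: no successors, so ◇◇(q ∨ p) fails. ✗

{s, t, u}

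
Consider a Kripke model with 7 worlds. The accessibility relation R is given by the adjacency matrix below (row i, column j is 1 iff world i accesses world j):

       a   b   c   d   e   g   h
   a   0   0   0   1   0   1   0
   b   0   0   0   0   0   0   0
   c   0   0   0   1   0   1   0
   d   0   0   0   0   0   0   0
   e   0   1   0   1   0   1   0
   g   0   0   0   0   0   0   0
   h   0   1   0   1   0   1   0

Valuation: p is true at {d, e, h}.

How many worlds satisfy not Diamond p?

a: Diamond p is T. ✗
b: Diamond p is F. ✓
c: Diamond p is T. ✗
d: Diamond p is F. ✓
e: Diamond p is T. ✗
g: Diamond p is F. ✓
h: Diamond p is T. ✗
Satisfying worlds: {b, d, g}.

3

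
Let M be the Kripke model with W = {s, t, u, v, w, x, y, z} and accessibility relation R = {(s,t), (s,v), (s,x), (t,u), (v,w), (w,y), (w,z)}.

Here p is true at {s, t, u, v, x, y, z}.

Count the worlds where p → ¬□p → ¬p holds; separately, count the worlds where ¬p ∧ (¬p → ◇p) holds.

For p → ¬□p → ¬p:
s: p is T, ¬□p → ¬p is T. ✓
t: p is T, ¬□p → ¬p is T. ✓
u: p is T, ¬□p → ¬p is T. ✓
v: p is T, ¬□p → ¬p is F. ✗
w: p is F, ¬□p → ¬p is T. ✓
x: p is T, ¬□p → ¬p is T. ✓
y: p is T, ¬□p → ¬p is T. ✓
z: p is T, ¬□p → ¬p is T. ✓
— 7 worlds.
For ¬p ∧ (¬p → ◇p):
s: ¬p is F, ¬p → ◇p is T. ✗
t: ¬p is F, ¬p → ◇p is T. ✗
u: ¬p is F, ¬p → ◇p is T. ✗
v: ¬p is F, ¬p → ◇p is T. ✗
w: ¬p is T, ¬p → ◇p is T. ✓
x: ¬p is F, ¬p → ◇p is T. ✗
y: ¬p is F, ¬p → ◇p is T. ✗
z: ¬p is F, ¬p → ◇p is T. ✗
— 1 world.

7 and 1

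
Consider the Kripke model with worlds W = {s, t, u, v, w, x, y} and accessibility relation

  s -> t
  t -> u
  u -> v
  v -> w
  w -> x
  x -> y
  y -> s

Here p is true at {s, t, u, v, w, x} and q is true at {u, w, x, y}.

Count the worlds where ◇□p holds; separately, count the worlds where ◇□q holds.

6 and 4

For ◇□p:
s: successors {t}; □p there: t:T. ✓
t: successors {u}; □p there: u:T. ✓
u: successors {v}; □p there: v:T. ✓
v: successors {w}; □p there: w:T. ✓
w: successors {x}; □p there: x:F. ✗
x: successors {y}; □p there: y:T. ✓
y: successors {s}; □p there: s:T. ✓
— 6 worlds.
For ◇□q:
s: successors {t}; □q there: t:T. ✓
t: successors {u}; □q there: u:F. ✗
u: successors {v}; □q there: v:T. ✓
v: successors {w}; □q there: w:T. ✓
w: successors {x}; □q there: x:T. ✓
x: successors {y}; □q there: y:F. ✗
y: successors {s}; □q there: s:F. ✗
— 4 worlds.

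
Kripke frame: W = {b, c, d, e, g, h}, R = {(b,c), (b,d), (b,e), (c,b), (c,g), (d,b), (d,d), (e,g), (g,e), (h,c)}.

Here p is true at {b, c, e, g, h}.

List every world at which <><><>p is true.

b: successors {c, d, e}; <><>p there: c:T, d:T, e:T. ✓
c: successors {b, g}; <><>p there: b:T, g:T. ✓
d: successors {b, d}; <><>p there: b:T, d:T. ✓
e: successors {g}; <><>p there: g:T. ✓
g: successors {e}; <><>p there: e:T. ✓
h: successors {c}; <><>p there: c:T. ✓

{b, c, d, e, g, h}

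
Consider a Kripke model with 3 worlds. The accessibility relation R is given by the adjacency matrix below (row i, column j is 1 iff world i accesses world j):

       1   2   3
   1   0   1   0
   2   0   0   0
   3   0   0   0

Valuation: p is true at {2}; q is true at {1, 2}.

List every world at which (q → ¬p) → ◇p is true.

{1, 2}

1: q → ¬p is T, ◇p is T. ✓
2: q → ¬p is F, ◇p is F. ✓
3: q → ¬p is T, ◇p is F. ✗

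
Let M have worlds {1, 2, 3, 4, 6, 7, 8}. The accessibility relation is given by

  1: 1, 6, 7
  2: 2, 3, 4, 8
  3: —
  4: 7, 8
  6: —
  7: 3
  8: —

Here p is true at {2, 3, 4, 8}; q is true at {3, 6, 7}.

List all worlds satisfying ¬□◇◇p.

{1, 2, 4, 7}

1: □◇◇p is F. ✓
2: □◇◇p is F. ✓
3: □◇◇p is T. ✗
4: □◇◇p is F. ✓
6: □◇◇p is T. ✗
7: □◇◇p is F. ✓
8: □◇◇p is T. ✗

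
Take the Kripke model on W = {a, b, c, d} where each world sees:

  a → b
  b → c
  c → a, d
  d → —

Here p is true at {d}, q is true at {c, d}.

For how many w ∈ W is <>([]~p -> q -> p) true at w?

3

a: successors {b}; []~p -> q -> p there: b:T. ✓
b: successors {c}; []~p -> q -> p there: c:T. ✓
c: successors {a, d}; []~p -> q -> p there: a:T, d:T. ✓
d: no successors, so <>([]~p -> q -> p) fails. ✗
Satisfying worlds: {a, b, c}.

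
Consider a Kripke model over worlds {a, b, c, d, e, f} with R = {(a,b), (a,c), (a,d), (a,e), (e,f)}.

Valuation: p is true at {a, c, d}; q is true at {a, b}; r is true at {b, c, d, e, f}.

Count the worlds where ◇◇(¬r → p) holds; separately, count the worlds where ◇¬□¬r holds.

For ◇◇(¬r → p):
a: successors {b, c, d, e}; ◇(¬r → p) there: b:F, c:F, d:F, e:T. ✓
b: no successors, so ◇◇(¬r → p) fails. ✗
c: no successors, so ◇◇(¬r → p) fails. ✗
d: no successors, so ◇◇(¬r → p) fails. ✗
e: successors {f}; ◇(¬r → p) there: f:F. ✗
f: no successors, so ◇◇(¬r → p) fails. ✗
— 1 world.
For ◇¬□¬r:
a: successors {b, c, d, e}; ¬□¬r there: b:F, c:F, d:F, e:T. ✓
b: no successors, so ◇¬□¬r fails. ✗
c: no successors, so ◇¬□¬r fails. ✗
d: no successors, so ◇¬□¬r fails. ✗
e: successors {f}; ¬□¬r there: f:F. ✗
f: no successors, so ◇¬□¬r fails. ✗
— 1 world.

1 and 1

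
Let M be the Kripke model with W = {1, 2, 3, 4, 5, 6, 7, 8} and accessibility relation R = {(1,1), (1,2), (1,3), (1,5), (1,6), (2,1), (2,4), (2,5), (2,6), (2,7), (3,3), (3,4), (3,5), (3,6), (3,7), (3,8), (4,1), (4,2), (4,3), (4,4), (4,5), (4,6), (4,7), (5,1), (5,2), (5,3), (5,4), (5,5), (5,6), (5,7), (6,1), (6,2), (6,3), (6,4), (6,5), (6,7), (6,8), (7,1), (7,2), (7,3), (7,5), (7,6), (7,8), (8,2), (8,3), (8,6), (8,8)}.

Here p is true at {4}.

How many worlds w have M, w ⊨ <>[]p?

0

1: successors {1, 2, 3, 5, 6}; []p there: 1:F, 2:F, 3:F, 5:F, 6:F. ✗
2: successors {1, 4, 5, 6, 7}; []p there: 1:F, 4:F, 5:F, 6:F, 7:F. ✗
3: successors {3, 4, 5, 6, 7, 8}; []p there: 3:F, 4:F, 5:F, 6:F, 7:F, 8:F. ✗
4: successors {1, 2, 3, 4, 5, 6, 7}; []p there: 1:F, 2:F, 3:F, 4:F, 5:F, 6:F, 7:F. ✗
5: successors {1, 2, 3, 4, 5, 6, 7}; []p there: 1:F, 2:F, 3:F, 4:F, 5:F, 6:F, 7:F. ✗
6: successors {1, 2, 3, 4, 5, 7, 8}; []p there: 1:F, 2:F, 3:F, 4:F, 5:F, 7:F, 8:F. ✗
7: successors {1, 2, 3, 5, 6, 8}; []p there: 1:F, 2:F, 3:F, 5:F, 6:F, 8:F. ✗
8: successors {2, 3, 6, 8}; []p there: 2:F, 3:F, 6:F, 8:F. ✗
Satisfying worlds: ∅.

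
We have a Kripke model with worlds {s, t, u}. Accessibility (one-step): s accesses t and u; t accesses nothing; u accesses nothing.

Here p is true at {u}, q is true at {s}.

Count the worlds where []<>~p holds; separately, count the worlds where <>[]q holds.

For []<>~p:
s: successors {t, u}; <>~p there: t:F, u:F. ✗
t: no successors, so []<>~p holds vacuously. ✓
u: no successors, so []<>~p holds vacuously. ✓
— 2 worlds.
For <>[]q:
s: successors {t, u}; []q there: t:T, u:T. ✓
t: no successors, so <>[]q fails. ✗
u: no successors, so <>[]q fails. ✗
— 1 world.

2 and 1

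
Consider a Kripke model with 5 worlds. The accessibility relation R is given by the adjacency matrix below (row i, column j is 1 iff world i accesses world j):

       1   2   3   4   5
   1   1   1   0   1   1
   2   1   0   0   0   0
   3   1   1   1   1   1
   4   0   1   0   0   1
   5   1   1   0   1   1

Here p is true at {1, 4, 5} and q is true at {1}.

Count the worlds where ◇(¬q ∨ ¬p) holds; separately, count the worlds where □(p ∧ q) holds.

4 and 1

For ◇(¬q ∨ ¬p):
1: successors {1, 2, 4, 5}; ¬q ∨ ¬p there: 1:F, 2:T, 4:T, 5:T. ✓
2: successors {1}; ¬q ∨ ¬p there: 1:F. ✗
3: successors {1, 2, 3, 4, 5}; ¬q ∨ ¬p there: 1:F, 2:T, 3:T, 4:T, 5:T. ✓
4: successors {2, 5}; ¬q ∨ ¬p there: 2:T, 5:T. ✓
5: successors {1, 2, 4, 5}; ¬q ∨ ¬p there: 1:F, 2:T, 4:T, 5:T. ✓
— 4 worlds.
For □(p ∧ q):
1: successors {1, 2, 4, 5}; p ∧ q there: 1:T, 2:F, 4:F, 5:F. ✗
2: successors {1}; p ∧ q there: 1:T. ✓
3: successors {1, 2, 3, 4, 5}; p ∧ q there: 1:T, 2:F, 3:F, 4:F, 5:F. ✗
4: successors {2, 5}; p ∧ q there: 2:F, 5:F. ✗
5: successors {1, 2, 4, 5}; p ∧ q there: 1:T, 2:F, 4:F, 5:F. ✗
— 1 world.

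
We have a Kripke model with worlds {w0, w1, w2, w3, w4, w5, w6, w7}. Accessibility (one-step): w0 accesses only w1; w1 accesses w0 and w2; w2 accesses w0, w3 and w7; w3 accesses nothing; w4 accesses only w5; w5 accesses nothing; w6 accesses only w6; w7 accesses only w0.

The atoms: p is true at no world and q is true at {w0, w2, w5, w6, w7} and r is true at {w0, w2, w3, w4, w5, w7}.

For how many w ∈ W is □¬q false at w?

5

w0: successors {w1}; ¬q there: w1:T. ✓
w1: successors {w0, w2}; ¬q there: w0:F, w2:F. ✗
w2: successors {w0, w3, w7}; ¬q there: w0:F, w3:T, w7:F. ✗
w3: no successors, so □¬q holds vacuously. ✓
w4: successors {w5}; ¬q there: w5:F. ✗
w5: no successors, so □¬q holds vacuously. ✓
w6: successors {w6}; ¬q there: w6:F. ✗
w7: successors {w0}; ¬q there: w0:F. ✗
Satisfying worlds: {w0, w3, w5}.
So □¬q fails at the other 5 worlds.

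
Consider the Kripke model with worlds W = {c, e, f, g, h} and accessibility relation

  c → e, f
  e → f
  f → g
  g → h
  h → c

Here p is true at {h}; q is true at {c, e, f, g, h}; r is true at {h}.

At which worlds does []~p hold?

{c, e, f, h}

c: successors {e, f}; ~p there: e:T, f:T. ✓
e: successors {f}; ~p there: f:T. ✓
f: successors {g}; ~p there: g:T. ✓
g: successors {h}; ~p there: h:F. ✗
h: successors {c}; ~p there: c:T. ✓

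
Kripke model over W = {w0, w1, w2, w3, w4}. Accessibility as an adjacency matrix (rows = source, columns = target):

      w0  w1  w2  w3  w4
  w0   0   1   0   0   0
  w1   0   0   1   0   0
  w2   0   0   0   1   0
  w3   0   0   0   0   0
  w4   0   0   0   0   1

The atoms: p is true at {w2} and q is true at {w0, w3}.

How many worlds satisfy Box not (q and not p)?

w0: successors {w1}; not (q and not p) there: w1:T. ✓
w1: successors {w2}; not (q and not p) there: w2:T. ✓
w2: successors {w3}; not (q and not p) there: w3:F. ✗
w3: no successors, so Box not (q and not p) holds vacuously. ✓
w4: successors {w4}; not (q and not p) there: w4:T. ✓
Satisfying worlds: {w0, w1, w3, w4}.

4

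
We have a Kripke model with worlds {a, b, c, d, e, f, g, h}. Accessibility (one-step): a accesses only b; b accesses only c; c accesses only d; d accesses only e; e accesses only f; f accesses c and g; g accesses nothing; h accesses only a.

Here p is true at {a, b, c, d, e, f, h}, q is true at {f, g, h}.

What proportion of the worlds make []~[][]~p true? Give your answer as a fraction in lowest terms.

a: successors {b}; ~[][]~p there: b:T. ✓
b: successors {c}; ~[][]~p there: c:T. ✓
c: successors {d}; ~[][]~p there: d:T. ✓
d: successors {e}; ~[][]~p there: e:T. ✓
e: successors {f}; ~[][]~p there: f:T. ✓
f: successors {c, g}; ~[][]~p there: c:T, g:F. ✗
g: no successors, so []~[][]~p holds vacuously. ✓
h: successors {a}; ~[][]~p there: a:T. ✓
That's 7 of 8 worlds, so 7/8.

7/8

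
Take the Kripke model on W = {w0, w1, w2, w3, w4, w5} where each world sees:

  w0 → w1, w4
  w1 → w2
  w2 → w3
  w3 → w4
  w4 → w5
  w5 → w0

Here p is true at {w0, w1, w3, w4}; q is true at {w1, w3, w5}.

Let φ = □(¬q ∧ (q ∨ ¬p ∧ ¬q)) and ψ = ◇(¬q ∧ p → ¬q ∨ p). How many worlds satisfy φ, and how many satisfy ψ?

For □(¬q ∧ (q ∨ ¬p ∧ ¬q)):
w0: successors {w1, w4}; ¬q ∧ (q ∨ ¬p ∧ ¬q) there: w1:F, w4:F. ✗
w1: successors {w2}; ¬q ∧ (q ∨ ¬p ∧ ¬q) there: w2:T. ✓
w2: successors {w3}; ¬q ∧ (q ∨ ¬p ∧ ¬q) there: w3:F. ✗
w3: successors {w4}; ¬q ∧ (q ∨ ¬p ∧ ¬q) there: w4:F. ✗
w4: successors {w5}; ¬q ∧ (q ∨ ¬p ∧ ¬q) there: w5:F. ✗
w5: successors {w0}; ¬q ∧ (q ∨ ¬p ∧ ¬q) there: w0:F. ✗
— 1 world.
For ◇(¬q ∧ p → ¬q ∨ p):
w0: successors {w1, w4}; ¬q ∧ p → ¬q ∨ p there: w1:T, w4:T. ✓
w1: successors {w2}; ¬q ∧ p → ¬q ∨ p there: w2:T. ✓
w2: successors {w3}; ¬q ∧ p → ¬q ∨ p there: w3:T. ✓
w3: successors {w4}; ¬q ∧ p → ¬q ∨ p there: w4:T. ✓
w4: successors {w5}; ¬q ∧ p → ¬q ∨ p there: w5:T. ✓
w5: successors {w0}; ¬q ∧ p → ¬q ∨ p there: w0:T. ✓
— 6 worlds.

1 and 6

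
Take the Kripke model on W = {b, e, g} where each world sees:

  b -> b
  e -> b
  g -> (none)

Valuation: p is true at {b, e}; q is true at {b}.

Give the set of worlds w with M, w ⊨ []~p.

{g}

b: successors {b}; ~p there: b:F. ✗
e: successors {b}; ~p there: b:F. ✗
g: no successors, so []~p holds vacuously. ✓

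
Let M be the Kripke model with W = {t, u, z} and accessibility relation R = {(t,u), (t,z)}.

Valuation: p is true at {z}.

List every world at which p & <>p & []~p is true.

t: p & <>p is F, []~p is F. ✗
u: p & <>p is F, []~p is T. ✗
z: p & <>p is F, []~p is T. ✗

∅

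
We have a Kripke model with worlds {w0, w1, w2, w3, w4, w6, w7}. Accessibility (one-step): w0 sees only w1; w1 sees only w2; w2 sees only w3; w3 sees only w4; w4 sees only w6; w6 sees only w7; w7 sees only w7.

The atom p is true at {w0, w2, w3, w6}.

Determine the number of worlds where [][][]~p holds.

w0: successors {w1}; [][]~p there: w1:F. ✗
w1: successors {w2}; [][]~p there: w2:T. ✓
w2: successors {w3}; [][]~p there: w3:F. ✗
w3: successors {w4}; [][]~p there: w4:T. ✓
w4: successors {w6}; [][]~p there: w6:T. ✓
w6: successors {w7}; [][]~p there: w7:T. ✓
w7: successors {w7}; [][]~p there: w7:T. ✓
Satisfying worlds: {w1, w3, w4, w6, w7}.

5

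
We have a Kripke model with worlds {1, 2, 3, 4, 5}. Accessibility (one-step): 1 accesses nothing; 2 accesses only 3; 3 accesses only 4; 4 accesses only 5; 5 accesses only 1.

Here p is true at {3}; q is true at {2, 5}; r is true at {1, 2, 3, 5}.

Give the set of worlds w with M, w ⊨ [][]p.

1: no successors, so [][]p holds vacuously. ✓
2: successors {3}; []p there: 3:F. ✗
3: successors {4}; []p there: 4:F. ✗
4: successors {5}; []p there: 5:F. ✗
5: successors {1}; []p there: 1:T. ✓

{1, 5}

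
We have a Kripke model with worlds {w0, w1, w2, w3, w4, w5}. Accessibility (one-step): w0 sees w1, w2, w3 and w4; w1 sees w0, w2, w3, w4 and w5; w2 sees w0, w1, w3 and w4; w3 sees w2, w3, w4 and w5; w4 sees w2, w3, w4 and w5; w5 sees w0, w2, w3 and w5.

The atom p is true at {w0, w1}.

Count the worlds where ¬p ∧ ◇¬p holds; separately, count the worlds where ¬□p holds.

For ¬p ∧ ◇¬p:
w0: ¬p is F, ◇¬p is T. ✗
w1: ¬p is F, ◇¬p is T. ✗
w2: ¬p is T, ◇¬p is T. ✓
w3: ¬p is T, ◇¬p is T. ✓
w4: ¬p is T, ◇¬p is T. ✓
w5: ¬p is T, ◇¬p is T. ✓
— 4 worlds.
For ¬□p:
w0: □p is F. ✓
w1: □p is F. ✓
w2: □p is F. ✓
w3: □p is F. ✓
w4: □p is F. ✓
w5: □p is F. ✓
— 6 worlds.

4 and 6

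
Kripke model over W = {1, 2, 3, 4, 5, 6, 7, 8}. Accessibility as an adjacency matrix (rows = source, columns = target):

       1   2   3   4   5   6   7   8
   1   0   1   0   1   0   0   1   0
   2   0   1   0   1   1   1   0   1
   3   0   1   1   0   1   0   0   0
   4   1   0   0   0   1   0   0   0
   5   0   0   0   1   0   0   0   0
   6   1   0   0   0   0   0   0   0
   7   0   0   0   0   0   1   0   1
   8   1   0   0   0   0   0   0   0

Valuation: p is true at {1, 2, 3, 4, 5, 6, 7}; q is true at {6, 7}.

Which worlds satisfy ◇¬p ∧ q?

{7}

1: ◇¬p is F, q is F. ✗
2: ◇¬p is T, q is F. ✗
3: ◇¬p is F, q is F. ✗
4: ◇¬p is F, q is F. ✗
5: ◇¬p is F, q is F. ✗
6: ◇¬p is F, q is T. ✗
7: ◇¬p is T, q is T. ✓
8: ◇¬p is F, q is F. ✗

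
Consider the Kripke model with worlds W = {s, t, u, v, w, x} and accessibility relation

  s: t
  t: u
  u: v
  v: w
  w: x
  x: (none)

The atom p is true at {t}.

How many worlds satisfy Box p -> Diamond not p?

4

s: Box p is T, Diamond not p is F. ✗
t: Box p is F, Diamond not p is T. ✓
u: Box p is F, Diamond not p is T. ✓
v: Box p is F, Diamond not p is T. ✓
w: Box p is F, Diamond not p is T. ✓
x: Box p is T, Diamond not p is F. ✗
Satisfying worlds: {t, u, v, w}.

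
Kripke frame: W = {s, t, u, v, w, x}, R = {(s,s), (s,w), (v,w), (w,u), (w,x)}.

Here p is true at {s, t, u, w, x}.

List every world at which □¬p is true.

{t, u, x}

s: successors {s, w}; ¬p there: s:F, w:F. ✗
t: no successors, so □¬p holds vacuously. ✓
u: no successors, so □¬p holds vacuously. ✓
v: successors {w}; ¬p there: w:F. ✗
w: successors {u, x}; ¬p there: u:F, x:F. ✗
x: no successors, so □¬p holds vacuously. ✓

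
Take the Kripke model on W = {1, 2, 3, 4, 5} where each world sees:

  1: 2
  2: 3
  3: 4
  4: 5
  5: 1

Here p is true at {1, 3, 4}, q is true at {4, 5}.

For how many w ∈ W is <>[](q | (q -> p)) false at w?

1: successors {2}; [](q | (q -> p)) there: 2:T. ✓
2: successors {3}; [](q | (q -> p)) there: 3:T. ✓
3: successors {4}; [](q | (q -> p)) there: 4:T. ✓
4: successors {5}; [](q | (q -> p)) there: 5:T. ✓
5: successors {1}; [](q | (q -> p)) there: 1:T. ✓
Satisfying worlds: {1, 2, 3, 4, 5}.
So <>[](q | (q -> p)) fails at the other 0 worlds.

0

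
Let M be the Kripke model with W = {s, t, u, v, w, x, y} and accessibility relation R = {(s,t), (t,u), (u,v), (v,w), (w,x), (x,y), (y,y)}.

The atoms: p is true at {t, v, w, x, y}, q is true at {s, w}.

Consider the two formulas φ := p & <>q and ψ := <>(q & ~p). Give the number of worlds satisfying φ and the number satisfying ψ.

1 and 0

For p & <>q:
s: p is F, <>q is F. ✗
t: p is T, <>q is F. ✗
u: p is F, <>q is F. ✗
v: p is T, <>q is T. ✓
w: p is T, <>q is F. ✗
x: p is T, <>q is F. ✗
y: p is T, <>q is F. ✗
— 1 world.
For <>(q & ~p):
s: successors {t}; q & ~p there: t:F. ✗
t: successors {u}; q & ~p there: u:F. ✗
u: successors {v}; q & ~p there: v:F. ✗
v: successors {w}; q & ~p there: w:F. ✗
w: successors {x}; q & ~p there: x:F. ✗
x: successors {y}; q & ~p there: y:F. ✗
y: successors {y}; q & ~p there: y:F. ✗
— 0 worlds.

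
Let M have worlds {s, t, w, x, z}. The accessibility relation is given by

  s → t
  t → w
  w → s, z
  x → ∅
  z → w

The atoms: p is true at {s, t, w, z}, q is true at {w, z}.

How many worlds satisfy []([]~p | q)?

3

s: successors {t}; []~p | q there: t:F. ✗
t: successors {w}; []~p | q there: w:T. ✓
w: successors {s, z}; []~p | q there: s:F, z:T. ✗
x: no successors, so []([]~p | q) holds vacuously. ✓
z: successors {w}; []~p | q there: w:T. ✓
Satisfying worlds: {t, x, z}.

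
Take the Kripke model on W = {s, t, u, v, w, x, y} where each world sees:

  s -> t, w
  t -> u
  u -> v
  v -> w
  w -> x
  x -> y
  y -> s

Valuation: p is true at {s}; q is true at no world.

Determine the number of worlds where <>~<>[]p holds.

s: successors {t, w}; ~<>[]p there: t:T, w:T. ✓
t: successors {u}; ~<>[]p there: u:T. ✓
u: successors {v}; ~<>[]p there: v:T. ✓
v: successors {w}; ~<>[]p there: w:T. ✓
w: successors {x}; ~<>[]p there: x:F. ✗
x: successors {y}; ~<>[]p there: y:T. ✓
y: successors {s}; ~<>[]p there: s:T. ✓
Satisfying worlds: {s, t, u, v, x, y}.

6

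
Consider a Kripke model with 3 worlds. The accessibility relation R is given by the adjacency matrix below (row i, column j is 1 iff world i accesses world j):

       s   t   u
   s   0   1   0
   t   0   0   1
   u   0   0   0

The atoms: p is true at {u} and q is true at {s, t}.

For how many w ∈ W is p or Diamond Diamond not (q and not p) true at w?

s: p is F, Diamond Diamond not (q and not p) is T. ✓
t: p is F, Diamond Diamond not (q and not p) is F. ✗
u: p is T, Diamond Diamond not (q and not p) is F. ✓
Satisfying worlds: {s, u}.

2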